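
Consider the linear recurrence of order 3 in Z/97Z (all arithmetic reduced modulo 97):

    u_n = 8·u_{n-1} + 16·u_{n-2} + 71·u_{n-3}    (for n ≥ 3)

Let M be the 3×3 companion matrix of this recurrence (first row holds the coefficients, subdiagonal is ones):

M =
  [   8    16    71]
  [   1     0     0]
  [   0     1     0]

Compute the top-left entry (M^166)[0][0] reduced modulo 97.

(M^166)[0][0] is the top entry after applying M 166 times to the unit state (1, 0, 0). Equivalently it is h_{168} for the auxiliary sequence (h_n) obeying the same recurrence with h_2 = 1 and h_i = 0 for 0 ≤ i < 2:
h_3 = 8·1 + 16·0 + 71·0 = 8
h_4 = 8·8 + 16·1 + 71·0 = 80
h_5 = 8·80 + 16·8 + 71·1 = 63
h_6 = 8·63 + 16·80 + 71·8 = 24
h_7 = 8·24 + 16·63 + 71·80 = 90
h_8 = 8·90 + 16·24 + 71·63 = 48
Continuing the recurrence:
  h_9 = 36;  h_10 = 74;  h_11 = 17;  h_12 = 93;  h_13 = 62;  h_14 = 87
  h_15 = 46;  h_16 = 51;  h_17 = 46;  h_18 = 85;  h_19 = 90;  h_20 = 11
  h_21 = 94;  h_22 = 43;  h_23 = 10;  h_24 = 70;  h_25 = 87;  h_26 = 4
  h_27 = 89;  h_28 = 66;  h_29 = 5;  h_30 = 43;  h_31 = 66;  h_32 = 19
  h_33 = 90;  h_34 = 84;  h_35 = 66;  h_36 = 17;  h_37 = 75;  h_38 = 29
  h_39 = 20;  h_40 = 32;  h_41 = 16;  h_42 = 23;  h_43 = 93;  h_44 = 17
  h_45 = 56;  h_46 = 48;  h_47 = 62;  h_48 = 2;  h_49 = 51;  h_50 = 89
  h_51 = 21;  h_52 = 72;  h_53 = 53;  h_54 = 60;  h_55 = 38;  h_56 = 80
  h_57 = 76;  h_58 = 27;  h_59 = 31;  h_60 = 62;  h_61 = 96;  h_62 = 81
  h_63 = 87;  h_64 = 78;  h_65 = 7;  h_66 = 12;  h_67 = 23;  h_68 = 0
  h_69 = 56;  h_70 = 44;  h_71 = 84;  h_72 = 17;  h_73 = 45;  h_74 = 0
  h_75 = 84;  h_76 = 84;  h_77 = 76;  h_78 = 59;  h_79 = 86;  h_80 = 44
  h_81 = 0;  h_82 = 20;  h_83 = 83;  h_84 = 14;  h_85 = 47;  h_86 = 91
  h_87 = 49;  h_88 = 44;  h_89 = 31;  h_90 = 66;  h_91 = 74;  h_92 = 66
  h_93 = 93;  h_94 = 70;  h_95 = 41;  h_96 = 0;  h_97 = 0;  h_98 = 1
  h_99 = 8;  h_100 = 80;  h_101 = 63;  h_102 = 24;  h_103 = 90;  h_104 = 48
  h_105 = 36;  h_106 = 74;  h_107 = 17;  h_108 = 93;  h_109 = 62;  h_110 = 87
  h_111 = 46;  h_112 = 51;  h_113 = 46;  h_114 = 85;  h_115 = 90;  h_116 = 11
  h_117 = 94;  h_118 = 43;  h_119 = 10;  h_120 = 70;  h_121 = 87;  h_122 = 4
  h_123 = 89;  h_124 = 66;  h_125 = 5;  h_126 = 43;  h_127 = 66;  h_128 = 19
  h_129 = 90;  h_130 = 84;  h_131 = 66;  h_132 = 17;  h_133 = 75;  h_134 = 29
  h_135 = 20;  h_136 = 32;  h_137 = 16;  h_138 = 23;  h_139 = 93;  h_140 = 17
  h_141 = 56;  h_142 = 48;  h_143 = 62;  h_144 = 2;  h_145 = 51;  h_146 = 89
  h_147 = 21;  h_148 = 72;  h_149 = 53;  h_150 = 60;  h_151 = 38;  h_152 = 80
  h_153 = 76;  h_154 = 27;  h_155 = 31;  h_156 = 62;  h_157 = 96;  h_158 = 81
  h_159 = 87;  h_160 = 78;  h_161 = 7;  h_162 = 12;  h_163 = 23;  h_164 = 0
  h_165 = 56;  h_166 = 44
h_167 = 8·44 + 16·56 + 71·0 = 84
h_168 = 8·84 + 16·44 + 71·56 = 17

17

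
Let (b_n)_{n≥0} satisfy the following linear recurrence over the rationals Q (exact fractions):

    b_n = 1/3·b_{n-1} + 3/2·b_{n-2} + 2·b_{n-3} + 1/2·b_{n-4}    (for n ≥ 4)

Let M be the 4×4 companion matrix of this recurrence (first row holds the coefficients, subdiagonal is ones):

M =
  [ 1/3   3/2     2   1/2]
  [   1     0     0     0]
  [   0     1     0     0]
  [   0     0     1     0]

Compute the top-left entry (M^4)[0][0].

(M^4)[0][0] is the top entry after applying M 4 times to the unit state (1, 0, 0, 0). Equivalently it is h_{7} for the auxiliary sequence (h_n) obeying the same recurrence with h_3 = 1 and h_i = 0 for 0 ≤ i < 3:
h_4 = 1/3·1 + 3/2·0 + 2·0 + 1/2·0 = 1/3
h_5 = 1/3·1/3 + 3/2·1 + 2·0 + 1/2·0 = 29/18
h_6 = 1/3·29/18 + 3/2·1/3 + 2·1 + 1/2·0 = 82/27
h_7 = 1/3·82/27 + 3/2·29/18 + 2·1/3 + 1/2·1 = 1489/324

1489/324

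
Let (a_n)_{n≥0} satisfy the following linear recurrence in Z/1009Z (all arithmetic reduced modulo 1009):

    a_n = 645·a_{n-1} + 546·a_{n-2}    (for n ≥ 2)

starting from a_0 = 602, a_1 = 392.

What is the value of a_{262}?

252

a_2 = 645·392 + 546·602 = 348
a_3 = 645·348 + 546·392 = 586
a_4 = 645·586 + 546·348 = 920
a_5 = 645·920 + 546·586 = 211
a_6 = 645·211 + 546·920 = 727
a_7 = 645·727 + 546·211 = 919
Continuing the recurrence:
  a_8 = 877;  a_9 = 926;  a_10 = 518;  a_11 = 218;  a_12 = 667;  a_13 = 347
  a_14 = 759;  a_15 = 969;  a_16 = 149;  a_17 = 608;  a_18 = 293;  a_19 = 309
  a_20 = 79;  a_21 = 716;  a_22 = 454;  a_23 = 673;  a_24 = 894;  a_25 = 673
  a_26 = 992;  a_27 = 316;  a_28 = 810;  a_29 = 794;  a_30 = 885;  a_31 = 394
  a_32 = 770;  a_33 = 429;  a_34 = 915;  a_35 = 56;  a_36 = 940;  a_37 = 197
  a_38 = 599;  a_39 = 516;  a_40 = 997;  a_41 = 557;  a_42 = 572;  a_43 = 59
  a_44 = 244;  a_45 = 911;  a_46 = 393;  a_47 = 195;  a_48 = 320;  a_49 = 80
  a_50 = 304;  a_51 = 627;  a_52 = 314;  a_53 = 12;  a_54 = 591;  a_55 = 291
  a_56 = 836;  a_57 = 887;  a_58 = 400;  a_59 = 687;  a_60 = 620;  a_61 = 90
  a_62 = 33;  a_63 = 804;  a_64 = 819;  a_65 = 617;  a_66 = 606;  a_67 = 263
  a_68 = 47;  a_69 = 365;  a_70 = 765;  a_71 = 541;  a_72 = 804;  a_73 = 712
  a_74 = 214;  a_75 = 84;  a_76 = 503;  a_77 = 1005;  a_78 = 637;  a_79 = 36
  a_80 = 719;  a_81 = 100;  a_82 = 1006;  a_83 = 197;  a_84 = 311;  a_85 = 412
  a_86 = 667;  a_87 = 326;  a_88 = 331;  a_89 = 1008;  a_90 = 479;  a_91 = 664
  a_92 = 667;  a_93 = 694;  a_94 = 576;  a_95 = 757;  a_96 = 606;  a_97 = 19
  a_98 = 71;  a_99 = 674;  a_100 = 275;  a_101 = 519;  a_102 = 585;  a_103 = 813
  a_104 = 271;  a_105 = 176;  a_106 = 155;  a_107 = 325;  a_108 = 636;  a_109 = 432
  a_110 = 316;  a_111 = 777;  a_112 = 698;  a_113 = 658;  a_114 = 336;  a_115 = 858
  a_116 = 296;  a_117 = 511;  a_118 = 837;  a_119 = 572;  a_120 = 580;  a_121 = 292
  a_122 = 520;  a_123 = 422;  a_124 = 151;  a_125 = 891;  a_126 = 282;  a_127 = 418
  a_128 = 811;  a_129 = 627;  a_130 = 670;  a_131 = 589;  a_132 = 74;  a_133 = 30
  a_134 = 223;  a_135 = 793;  a_136 = 600;  a_137 = 670;  a_138 = 982;  a_139 = 300
  a_140 = 165;  a_141 = 822;  a_142 = 754;  a_143 = 808;  a_144 = 528;  a_145 = 762
  a_146 = 830;  a_147 = 924;  a_148 = 809;  a_149 = 156;  a_150 = 501;  a_151 = 685
  a_152 = 999;  a_153 = 284;  a_154 = 136;  a_155 = 624;  a_156 = 488;  a_157 = 623
  a_158 = 325;  a_159 = 887;  a_160 = 887;  a_161 = 1003;  a_162 = 148;  a_163 = 365
  a_164 = 416;  a_165 = 443;  a_166 = 299;  a_167 = 863;  a_168 = 472;  a_169 = 726
  a_170 = 511;  a_171 = 520;  a_172 = 934;  a_173 = 448;  a_174 = 805;  a_175 = 20
  a_176 = 398;  a_177 = 245;  a_178 = 994;  a_179 = 997;  a_180 = 214;  a_181 = 308
  a_182 = 696;  a_183 = 589;  a_184 = 144;  a_185 = 784;  a_186 = 93;  a_187 = 702
  a_188 = 77;  a_189 = 96;  a_190 = 35;  a_191 = 325;  a_192 = 701;  a_193 = 988
  a_194 = 916;  a_195 = 188;  a_196 = 861;  a_197 = 125;  a_198 = 826;  a_199 = 665
  a_200 = 73;  a_201 = 521;  a_202 = 555;  a_203 = 717;  a_204 = 673;  a_205 = 205
  a_206 = 228;  a_207 = 686;  a_208 = 909;  a_209 = 293;  a_210 = 188;  a_211 = 736
  a_212 = 220;  a_213 = 914;  a_214 = 323;  a_215 = 70;  a_216 = 537;  a_217 = 156
  a_218 = 312;  a_219 = 869;  a_220 = 341;  a_221 = 227;  a_222 = 640;  a_223 = 963
  a_224 = 926;  a_225 = 51;  a_226 = 694;  a_227 = 237;  a_228 = 46;  a_229 = 659
  a_230 = 157;  a_231 = 975;  a_232 = 225;  a_233 = 436;  a_234 = 470;  a_235 = 382
  a_236 = 528;  a_237 = 236;  a_238 = 584;  a_239 = 27;  a_240 = 282;  a_241 = 886
  a_242 = 980;  a_243 = 911;  a_244 = 667;  a_245 = 350;  a_246 = 676;  a_247 = 531
  a_248 = 246;  a_249 = 600;  a_250 = 672;  a_251 = 254;  a_252 = 8;  a_253 = 566
  a_254 = 144;  a_255 = 334;  a_256 = 435;  a_257 = 817;  a_258 = 662;  a_259 = 287
  a_260 = 698
a_261 = 645·698 + 546·287 = 503
a_262 = 645·503 + 546·698 = 252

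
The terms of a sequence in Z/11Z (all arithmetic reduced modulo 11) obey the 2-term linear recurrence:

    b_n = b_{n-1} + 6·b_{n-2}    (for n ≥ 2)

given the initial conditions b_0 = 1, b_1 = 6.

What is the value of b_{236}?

b_2 = 1·6 + 6·1 = 1
b_3 = 1·1 + 6·6 = 4
b_4 = 1·4 + 6·1 = 10
b_5 = 1·10 + 6·4 = 1
b_6 = 1·1 + 6·10 = 6
(b_5, b_6) = (1, 6) = (b_0, b_1), so the sequence has period 5.
236 ≡ 1 (mod 5), hence b_236 = b_1 = 6.

6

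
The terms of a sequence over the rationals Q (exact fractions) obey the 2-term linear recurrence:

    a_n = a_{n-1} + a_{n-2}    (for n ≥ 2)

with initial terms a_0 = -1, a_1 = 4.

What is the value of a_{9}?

a_2 = 1·4 + 1·-1 = 3
a_3 = 1·3 + 1·4 = 7
a_4 = 1·7 + 1·3 = 10
a_5 = 1·10 + 1·7 = 17
a_6 = 1·17 + 1·10 = 27
a_7 = 1·27 + 1·17 = 44
a_8 = 1·44 + 1·27 = 71
a_9 = 1·71 + 1·44 = 115

115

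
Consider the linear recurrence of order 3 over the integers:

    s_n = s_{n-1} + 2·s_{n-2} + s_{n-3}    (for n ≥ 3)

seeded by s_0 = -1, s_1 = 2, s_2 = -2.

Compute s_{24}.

s_3 = 1·-2 + 2·2 + 1·-1 = 1
s_4 = 1·1 + 2·-2 + 1·2 = -1
s_5 = 1·-1 + 2·1 + 1·-2 = -1
s_6 = 1·-1 + 2·-1 + 1·1 = -2
s_7 = 1·-2 + 2·-1 + 1·-1 = -5
s_8 = 1·-5 + 2·-2 + 1·-1 = -10
s_9 = 1·-10 + 2·-5 + 1·-2 = -22
s_10 = 1·-22 + 2·-10 + 1·-5 = -47
s_11 = 1·-47 + 2·-22 + 1·-10 = -101
s_12 = 1·-101 + 2·-47 + 1·-22 = -217
s_13 = 1·-217 + 2·-101 + 1·-47 = -466
s_14 = 1·-466 + 2·-217 + 1·-101 = -1001
s_15 = 1·-1001 + 2·-466 + 1·-217 = -2150
s_16 = 1·-2150 + 2·-1001 + 1·-466 = -4618
s_17 = 1·-4618 + 2·-2150 + 1·-1001 = -9919
s_18 = 1·-9919 + 2·-4618 + 1·-2150 = -21305
s_19 = 1·-21305 + 2·-9919 + 1·-4618 = -45761
s_20 = 1·-45761 + 2·-21305 + 1·-9919 = -98290
s_21 = 1·-98290 + 2·-45761 + 1·-21305 = -211117
s_22 = 1·-211117 + 2·-98290 + 1·-45761 = -453458
s_23 = 1·-453458 + 2·-211117 + 1·-98290 = -973982
s_24 = 1·-973982 + 2·-453458 + 1·-211117 = -2092015

-2092015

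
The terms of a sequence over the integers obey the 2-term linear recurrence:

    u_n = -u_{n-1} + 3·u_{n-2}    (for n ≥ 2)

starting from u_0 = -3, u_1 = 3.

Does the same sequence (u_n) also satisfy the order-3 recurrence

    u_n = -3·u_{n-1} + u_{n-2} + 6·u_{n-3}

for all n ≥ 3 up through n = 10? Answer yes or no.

yes

Terms u_0..u_10: -3, 3, -12, 21, -57, 120, -291, 651, -1524, 3477, -8049
n=3: candidate gives 21, actual u_3 = 21 ✓
n=4: candidate gives -57, actual u_4 = -57 ✓
n=5: candidate gives 120, actual u_5 = 120 ✓
n=6: candidate gives -291, actual u_6 = -291 ✓
n=7: candidate gives 651, actual u_7 = 651 ✓
n=8: candidate gives -1524, actual u_8 = -1524 ✓
n=9: candidate gives 3477, actual u_9 = 3477 ✓
n=10: candidate gives -8049, actual u_10 = -8049 ✓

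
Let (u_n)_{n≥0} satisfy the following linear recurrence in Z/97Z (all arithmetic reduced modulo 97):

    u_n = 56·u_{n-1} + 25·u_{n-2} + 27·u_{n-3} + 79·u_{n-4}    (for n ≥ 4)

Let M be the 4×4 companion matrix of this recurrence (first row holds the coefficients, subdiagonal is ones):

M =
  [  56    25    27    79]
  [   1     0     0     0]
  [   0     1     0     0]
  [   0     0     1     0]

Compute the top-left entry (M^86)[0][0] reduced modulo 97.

(M^86)[0][0] is the top entry after applying M 86 times to the unit state (1, 0, 0, 0). Equivalently it is h_{89} for the auxiliary sequence (h_n) obeying the same recurrence with h_3 = 1 and h_i = 0 for 0 ≤ i < 3:
h_4 = 56·1 + 25·0 + 27·0 + 79·0 = 56
h_5 = 56·56 + 25·1 + 27·0 + 79·0 = 57
h_6 = 56·57 + 25·56 + 27·1 + 79·0 = 60
h_7 = 56·60 + 25·57 + 27·56 + 79·1 = 71
h_8 = 56·71 + 25·60 + 27·57 + 79·56 = 90
h_9 = 56·90 + 25·71 + 27·60 + 79·57 = 37
h_10 = 56·37 + 25·90 + 27·71 + 79·60 = 18
h_11 = 56·18 + 25·37 + 27·90 + 79·71 = 78
h_12 = 56·78 + 25·18 + 27·37 + 79·90 = 26
h_13 = 56·26 + 25·78 + 27·18 + 79·37 = 25
h_14 = 56·25 + 25·26 + 27·78 + 79·18 = 49
h_15 = 56·49 + 25·25 + 27·26 + 79·78 = 48
h_16 = 56·48 + 25·49 + 27·25 + 79·26 = 46
h_17 = 56·46 + 25·48 + 27·49 + 79·25 = 90
h_18 = 56·90 + 25·46 + 27·48 + 79·49 = 8
h_19 = 56·8 + 25·90 + 27·46 + 79·48 = 69
h_20 = 56·69 + 25·8 + 27·90 + 79·46 = 40
h_21 = 56·40 + 25·69 + 27·8 + 79·90 = 39
h_22 = 56·39 + 25·40 + 27·69 + 79·8 = 53
h_23 = 56·53 + 25·39 + 27·40 + 79·69 = 95
h_24 = 56·95 + 25·53 + 27·39 + 79·40 = 91
h_25 = 56·91 + 25·95 + 27·53 + 79·39 = 52
h_26 = 56·52 + 25·91 + 27·95 + 79·53 = 8
h_27 = 56·8 + 25·52 + 27·91 + 79·95 = 70
h_28 = 56·70 + 25·8 + 27·52 + 79·91 = 6
h_29 = 56·6 + 25·70 + 27·8 + 79·52 = 8
h_30 = 56·8 + 25·6 + 27·70 + 79·8 = 16
h_31 = 56·16 + 25·8 + 27·6 + 79·70 = 95
h_32 = 56·95 + 25·16 + 27·8 + 79·6 = 8
h_33 = 56·8 + 25·95 + 27·16 + 79·8 = 7
h_34 = 56·7 + 25·8 + 27·95 + 79·16 = 56
h_35 = 56·56 + 25·7 + 27·8 + 79·95 = 71
h_36 = 56·71 + 25·56 + 27·7 + 79·8 = 86
h_37 = 56·86 + 25·71 + 27·56 + 79·7 = 23
h_38 = 56·23 + 25·86 + 27·71 + 79·56 = 79
h_39 = 56·79 + 25·23 + 27·86 + 79·71 = 29
h_40 = 56·29 + 25·79 + 27·23 + 79·86 = 53
h_41 = 56·53 + 25·29 + 27·79 + 79·23 = 77
h_42 = 56·77 + 25·53 + 27·29 + 79·79 = 51
h_43 = 56·51 + 25·77 + 27·53 + 79·29 = 64
h_44 = 56·64 + 25·51 + 27·77 + 79·53 = 67
h_45 = 56·67 + 25·64 + 27·51 + 79·77 = 8
h_46 = 56·8 + 25·67 + 27·64 + 79·51 = 23
h_47 = 56·23 + 25·8 + 27·67 + 79·64 = 11
h_48 = 56·11 + 25·23 + 27·8 + 79·67 = 7
h_49 = 56·7 + 25·11 + 27·23 + 79·8 = 77
h_50 = 56·77 + 25·7 + 27·11 + 79·23 = 5
h_51 = 56·5 + 25·77 + 27·7 + 79·11 = 62
h_52 = 56·62 + 25·5 + 27·77 + 79·7 = 21
h_53 = 56·21 + 25·62 + 27·5 + 79·77 = 20
h_54 = 56·20 + 25·21 + 27·62 + 79·5 = 28
h_55 = 56·28 + 25·20 + 27·21 + 79·62 = 64
h_56 = 56·64 + 25·28 + 27·20 + 79·21 = 81
h_57 = 56·81 + 25·64 + 27·28 + 79·20 = 33
h_58 = 56·33 + 25·81 + 27·64 + 79·28 = 53
h_59 = 56·53 + 25·33 + 27·81 + 79·64 = 75
h_60 = 56·75 + 25·53 + 27·33 + 79·81 = 11
h_61 = 56·11 + 25·75 + 27·53 + 79·33 = 30
h_62 = 56·30 + 25·11 + 27·75 + 79·53 = 19
h_63 = 56·19 + 25·30 + 27·11 + 79·75 = 82
h_64 = 56·82 + 25·19 + 27·30 + 79·11 = 53
h_65 = 56·53 + 25·82 + 27·19 + 79·30 = 44
h_66 = 56·44 + 25·53 + 27·82 + 79·19 = 35
h_67 = 56·35 + 25·44 + 27·53 + 79·82 = 8
h_68 = 56·8 + 25·35 + 27·44 + 79·53 = 5
h_69 = 56·5 + 25·8 + 27·35 + 79·44 = 51
h_70 = 56·51 + 25·5 + 27·8 + 79·35 = 45
h_71 = 56·45 + 25·51 + 27·5 + 79·8 = 3
h_72 = 56·3 + 25·45 + 27·51 + 79·5 = 58
h_73 = 56·58 + 25·3 + 27·45 + 79·51 = 31
h_74 = 56·31 + 25·58 + 27·3 + 79·45 = 32
h_75 = 56·32 + 25·31 + 27·58 + 79·3 = 5
h_76 = 56·5 + 25·32 + 27·31 + 79·58 = 0
h_77 = 56·0 + 25·5 + 27·32 + 79·31 = 43
h_78 = 56·43 + 25·0 + 27·5 + 79·32 = 27
h_79 = 56·27 + 25·43 + 27·0 + 79·5 = 72
h_80 = 56·72 + 25·27 + 27·43 + 79·0 = 48
h_81 = 56·48 + 25·72 + 27·27 + 79·43 = 78
h_82 = 56·78 + 25·48 + 27·72 + 79·27 = 42
h_83 = 56·42 + 25·78 + 27·48 + 79·72 = 34
h_84 = 56·34 + 25·42 + 27·78 + 79·48 = 25
h_85 = 56·25 + 25·34 + 27·42 + 79·78 = 40
h_86 = 56·40 + 25·25 + 27·34 + 79·42 = 20
h_87 = 56·20 + 25·40 + 27·25 + 79·34 = 49
h_88 = 56·49 + 25·20 + 27·40 + 79·25 = 91
h_89 = 56·91 + 25·49 + 27·20 + 79·40 = 30

30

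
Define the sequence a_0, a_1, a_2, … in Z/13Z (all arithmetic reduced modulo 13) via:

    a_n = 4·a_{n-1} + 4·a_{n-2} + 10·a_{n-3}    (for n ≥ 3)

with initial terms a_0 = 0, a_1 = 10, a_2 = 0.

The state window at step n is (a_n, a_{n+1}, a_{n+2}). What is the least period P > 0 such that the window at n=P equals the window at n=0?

12

n=0: window = (0, 10, 0)
n=1: window = (10, 0, 1)
n=2: window = (0, 1, 0)
n=3: window = (1, 0, 4)
n=4: window = (0, 4, 0)
n=5: window = (4, 0, 3)
n=6: window = (0, 3, 0)
n=7: window = (3, 0, 12)
n=8: window = (0, 12, 0)
n=9: window = (12, 0, 9)
n=10: window = (0, 9, 0)
n=11: window = (9, 0, 10)
n=12: window = (0, 10, 0)
window at n=12 equals window at n=0 → period = 12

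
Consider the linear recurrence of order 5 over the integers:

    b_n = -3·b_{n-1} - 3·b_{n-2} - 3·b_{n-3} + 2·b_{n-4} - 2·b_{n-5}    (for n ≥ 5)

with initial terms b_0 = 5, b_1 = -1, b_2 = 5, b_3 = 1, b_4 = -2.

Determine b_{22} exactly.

b_5 = -3·-2 + -3·1 + -3·5 + 2·-1 + -2·5 = -24
b_6 = -3·-24 + -3·-2 + -3·1 + 2·5 + -2·-1 = 87
b_7 = -3·87 + -3·-24 + -3·-2 + 2·1 + -2·5 = -191
b_8 = -3·-191 + -3·87 + -3·-24 + 2·-2 + -2·1 = 378
b_9 = -3·378 + -3·-191 + -3·87 + 2·-24 + -2·-2 = -866
b_10 = -3·-866 + -3·378 + -3·-191 + 2·87 + -2·-24 = 2259
b_11 = -3·2259 + -3·-866 + -3·378 + 2·-191 + -2·87 = -5869
b_12 = -3·-5869 + -3·2259 + -3·-866 + 2·378 + -2·-191 = 14566
b_13 = -3·14566 + -3·-5869 + -3·2259 + 2·-866 + -2·378 = -35356
b_14 = -3·-35356 + -3·14566 + -3·-5869 + 2·2259 + -2·-866 = 86227
b_15 = -3·86227 + -3·-35356 + -3·14566 + 2·-5869 + -2·2259 = -212567
b_16 = -3·-212567 + -3·86227 + -3·-35356 + 2·14566 + -2·-5869 = 525958
b_17 = -3·525958 + -3·-212567 + -3·86227 + 2·-35356 + -2·14566 = -1298698
b_18 = -3·-1298698 + -3·525958 + -3·-212567 + 2·86227 + -2·-35356 = 3199087
b_19 = -3·3199087 + -3·-1298698 + -3·525958 + 2·-212567 + -2·86227 = -7876629
b_20 = -3·-7876629 + -3·3199087 + -3·-1298698 + 2·525958 + -2·-212567 = 19405770
b_21 = -3·19405770 + -3·-7876629 + -3·3199087 + 2·-1298698 + -2·525958 = -47833996
b_22 = -3·-47833996 + -3·19405770 + -3·-7876629 + 2·3199087 + -2·-1298698 = 117910135

117910135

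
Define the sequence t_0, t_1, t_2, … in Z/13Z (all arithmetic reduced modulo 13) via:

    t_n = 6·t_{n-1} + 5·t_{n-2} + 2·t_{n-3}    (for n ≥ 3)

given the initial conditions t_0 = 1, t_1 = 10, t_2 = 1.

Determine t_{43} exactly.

t_3 = 6·1 + 5·10 + 2·1 = 6
t_4 = 6·6 + 5·1 + 2·10 = 9
t_5 = 6·9 + 5·6 + 2·1 = 8
t_6 = 6·8 + 5·9 + 2·6 = 1
t_7 = 6·1 + 5·8 + 2·9 = 12
t_8 = 6·12 + 5·1 + 2·8 = 2
t_9 = 6·2 + 5·12 + 2·1 = 9
t_10 = 6·9 + 5·2 + 2·12 = 10
t_11 = 6·10 + 5·9 + 2·2 = 5
t_12 = 6·5 + 5·10 + 2·9 = 7
t_13 = 6·7 + 5·5 + 2·10 = 9
t_14 = 6·9 + 5·7 + 2·5 = 8
t_15 = 6·8 + 5·9 + 2·7 = 3
t_16 = 6·3 + 5·8 + 2·9 = 11
t_17 = 6·11 + 5·3 + 2·8 = 6
t_18 = 6·6 + 5·11 + 2·3 = 6
t_19 = 6·6 + 5·6 + 2·11 = 10
t_20 = 6·10 + 5·6 + 2·6 = 11
t_21 = 6·11 + 5·10 + 2·6 = 11
t_22 = 6·11 + 5·11 + 2·10 = 11
t_23 = 6·11 + 5·11 + 2·11 = 0
t_24 = 6·0 + 5·11 + 2·11 = 12
t_25 = 6·12 + 5·0 + 2·11 = 3
t_26 = 6·3 + 5·12 + 2·0 = 0
t_27 = 6·0 + 5·3 + 2·12 = 0
t_28 = 6·0 + 5·0 + 2·3 = 6
t_29 = 6·6 + 5·0 + 2·0 = 10
t_30 = 6·10 + 5·6 + 2·0 = 12
t_31 = 6·12 + 5·10 + 2·6 = 4
t_32 = 6·4 + 5·12 + 2·10 = 0
t_33 = 6·0 + 5·4 + 2·12 = 5
t_34 = 6·5 + 5·0 + 2·4 = 12
t_35 = 6·12 + 5·5 + 2·0 = 6
t_36 = 6·6 + 5·12 + 2·5 = 2
t_37 = 6·2 + 5·6 + 2·12 = 1
t_38 = 6·1 + 5·2 + 2·6 = 2
t_39 = 6·2 + 5·1 + 2·2 = 8
t_40 = 6·8 + 5·2 + 2·1 = 8
t_41 = 6·8 + 5·8 + 2·2 = 1
t_42 = 6·1 + 5·8 + 2·8 = 10
t_43 = 6·10 + 5·1 + 2·8 = 3

3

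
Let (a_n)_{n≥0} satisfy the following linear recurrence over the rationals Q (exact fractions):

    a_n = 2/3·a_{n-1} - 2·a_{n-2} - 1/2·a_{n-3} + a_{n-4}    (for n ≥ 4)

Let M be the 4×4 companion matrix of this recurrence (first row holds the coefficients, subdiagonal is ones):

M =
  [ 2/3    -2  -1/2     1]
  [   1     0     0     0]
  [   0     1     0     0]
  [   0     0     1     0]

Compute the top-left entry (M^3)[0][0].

(M^3)[0][0] is the top entry after applying M 3 times to the unit state (1, 0, 0, 0). Equivalently it is h_{6} for the auxiliary sequence (h_n) obeying the same recurrence with h_3 = 1 and h_i = 0 for 0 ≤ i < 3:
h_4 = 2/3·1 + -2·0 + -1/2·0 + 1·0 = 2/3
h_5 = 2/3·2/3 + -2·1 + -1/2·0 + 1·0 = -14/9
h_6 = 2/3·-14/9 + -2·2/3 + -1/2·1 + 1·0 = -155/54

-155/54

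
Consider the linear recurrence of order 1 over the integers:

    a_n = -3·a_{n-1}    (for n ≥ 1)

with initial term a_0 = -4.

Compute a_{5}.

a_1 = -3·-4 = 12
a_2 = -3·12 = -36
a_3 = -3·-36 = 108
a_4 = -3·108 = -324
a_5 = -3·-324 = 972

972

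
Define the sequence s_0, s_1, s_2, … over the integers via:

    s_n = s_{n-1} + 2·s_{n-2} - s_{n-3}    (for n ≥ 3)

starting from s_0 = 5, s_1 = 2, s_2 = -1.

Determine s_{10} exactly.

-192

s_3 = 1·-1 + 2·2 + -1·5 = -2
s_4 = 1·-2 + 2·-1 + -1·2 = -6
s_5 = 1·-6 + 2·-2 + -1·-1 = -9
s_6 = 1·-9 + 2·-6 + -1·-2 = -19
s_7 = 1·-19 + 2·-9 + -1·-6 = -31
s_8 = 1·-31 + 2·-19 + -1·-9 = -60
s_9 = 1·-60 + 2·-31 + -1·-19 = -103
s_10 = 1·-103 + 2·-60 + -1·-31 = -192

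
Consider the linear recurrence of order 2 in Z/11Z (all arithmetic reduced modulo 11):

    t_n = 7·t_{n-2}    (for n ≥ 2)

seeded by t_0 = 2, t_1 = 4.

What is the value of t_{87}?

8

t_2 = 0·4 + 7·2 = 3
t_3 = 0·3 + 7·4 = 6
t_4 = 0·6 + 7·3 = 10
t_5 = 0·10 + 7·6 = 9
t_6 = 0·9 + 7·10 = 4
t_7 = 0·4 + 7·9 = 8
t_8 = 0·8 + 7·4 = 6
t_9 = 0·6 + 7·8 = 1
t_10 = 0·1 + 7·6 = 9
t_11 = 0·9 + 7·1 = 7
t_12 = 0·7 + 7·9 = 8
t_13 = 0·8 + 7·7 = 5
t_14 = 0·5 + 7·8 = 1
t_15 = 0·1 + 7·5 = 2
t_16 = 0·2 + 7·1 = 7
t_17 = 0·7 + 7·2 = 3
t_18 = 0·3 + 7·7 = 5
t_19 = 0·5 + 7·3 = 10
t_20 = 0·10 + 7·5 = 2
t_21 = 0·2 + 7·10 = 4
(t_20, t_21) = (2, 4) = (t_0, t_1), so the sequence has period 20.
87 ≡ 7 (mod 20), hence t_87 = t_7 = 8.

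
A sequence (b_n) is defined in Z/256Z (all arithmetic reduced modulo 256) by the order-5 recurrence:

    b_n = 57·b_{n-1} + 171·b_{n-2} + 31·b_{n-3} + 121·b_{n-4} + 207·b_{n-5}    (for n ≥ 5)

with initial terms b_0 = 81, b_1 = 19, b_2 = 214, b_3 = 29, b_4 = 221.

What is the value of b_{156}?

b_5 = 57·221 + 171·29 + 31·214 + 121·19 + 207·81 = 248
b_6 = 57·248 + 171·221 + 31·29 + 121·214 + 207·19 = 221
b_7 = 57·221 + 171·248 + 31·221 + 121·29 + 207·214 = 95
b_8 = 57·95 + 171·221 + 31·248 + 121·221 + 207·29 = 182
b_9 = 57·182 + 171·95 + 31·221 + 121·248 + 207·221 = 169
b_10 = 57·169 + 171·182 + 31·95 + 121·221 + 207·248 = 177
Continuing the recurrence:
  b_11 = 240;  b_12 = 249;  b_13 = 59;  b_14 = 214;  b_15 = 197;  b_16 = 181
  b_17 = 8;  b_18 = 101;  b_19 = 231;  b_20 = 182;  b_21 = 49;  b_22 = 169
  b_23 = 64;  b_24 = 225;  b_25 = 163;  b_26 = 214;  b_27 = 173;  b_28 = 77
  b_29 = 152;  b_30 = 45;  b_31 = 175;  b_32 = 182;  b_33 = 249;  b_34 = 97
  b_35 = 16;  b_36 = 9;  b_37 = 75;  b_38 = 214;  b_39 = 213;  b_40 = 165
  b_41 = 168;  b_42 = 53;  b_43 = 183;  b_44 = 182;  b_45 = 1;  b_46 = 217
  b_47 = 96;  b_48 = 113;  b_49 = 51;  b_50 = 214;  b_51 = 61;  b_52 = 189
  b_53 = 56;  b_54 = 125;  b_55 = 255;  b_56 = 182;  b_57 = 73;  b_58 = 17
  b_59 = 48;  b_60 = 25;  b_61 = 91;  b_62 = 214;  b_63 = 229;  b_64 = 149
  b_65 = 72;  b_66 = 5;  b_67 = 135;  b_68 = 182;  b_69 = 209;  b_70 = 9
  b_71 = 128;  b_72 = 1;  b_73 = 195;  b_74 = 214;  b_75 = 205;  b_76 = 45
  b_77 = 216;  b_78 = 205;  b_79 = 79;  b_80 = 182;  b_81 = 153;  b_82 = 193
  b_83 = 80;  b_84 = 41;  b_85 = 107;  b_86 = 214;  b_87 = 245;  b_88 = 133
  b_89 = 232;  b_90 = 213;  b_91 = 87;  b_92 = 182;  b_93 = 161;  b_94 = 57
  b_95 = 160;  b_96 = 145;  b_97 = 83;  b_98 = 214;  b_99 = 93;  b_100 = 157
  b_101 = 120;  b_102 = 29;  b_103 = 159;  b_104 = 182;  b_105 = 233;  b_106 = 113
  b_107 = 112;  b_108 = 57;  b_109 = 123;  b_110 = 214;  b_111 = 5;  b_112 = 117
  b_113 = 136;  b_114 = 165;  b_115 = 39;  b_116 = 182;  b_117 = 113;  b_118 = 105
  b_119 = 192;  b_120 = 33;  b_121 = 227;  b_122 = 214;  b_123 = 237;  b_124 = 13
  b_125 = 24;  b_126 = 109;  b_127 = 239;  b_128 = 182;  b_129 = 57;  b_130 = 33
  b_131 = 144;  b_132 = 73;  b_133 = 139;  b_134 = 214;  b_135 = 21;  b_136 = 101
  b_137 = 40;  b_138 = 117;  b_139 = 247;  b_140 = 182;  b_141 = 65;  b_142 = 153
  b_143 = 224;  b_144 = 177;  b_145 = 115;  b_146 = 214;  b_147 = 125;  b_148 = 125
  b_149 = 184;  b_150 = 189;  b_151 = 63;  b_152 = 182;  b_153 = 137;  b_154 = 209
b_155 = 57·209 + 171·137 + 31·182 + 121·63 + 207·189 = 176
b_156 = 57·176 + 171·209 + 31·137 + 121·182 + 207·63 = 89

89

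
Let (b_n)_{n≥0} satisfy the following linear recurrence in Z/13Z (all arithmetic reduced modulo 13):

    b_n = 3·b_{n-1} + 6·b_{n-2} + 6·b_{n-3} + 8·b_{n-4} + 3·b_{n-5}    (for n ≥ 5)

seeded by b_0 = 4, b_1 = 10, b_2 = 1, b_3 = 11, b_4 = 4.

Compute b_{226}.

6

b_5 = 3·4 + 6·11 + 6·1 + 8·10 + 3·4 = 7
b_6 = 3·7 + 6·4 + 6·11 + 8·1 + 3·10 = 6
b_7 = 3·6 + 6·7 + 6·4 + 8·11 + 3·1 = 6
b_8 = 3·6 + 6·6 + 6·7 + 8·4 + 3·11 = 5
b_9 = 3·5 + 6·6 + 6·6 + 8·7 + 3·4 = 12
b_10 = 3·12 + 6·5 + 6·6 + 8·6 + 3·7 = 2
Continuing the recurrence:
  b_11 = 5;  b_12 = 1;  b_13 = 0;  b_14 = 10;  b_15 = 4;  b_16 = 4
  b_17 = 8;  b_18 = 9;  b_19 = 5;  b_20 = 5;  b_21 = 6;  b_22 = 5
  b_23 = 5;  b_24 = 6;  b_25 = 11;  b_26 = 1;  b_27 = 4;  b_28 = 4
  b_29 = 5;  b_30 = 0;  b_31 = 11;  b_32 = 3;  b_33 = 10;  b_34 = 12
  b_35 = 7;  b_36 = 2;  b_37 = 1;  b_38 = 1;  b_39 = 9;  b_40 = 11
  b_41 = 3;  b_42 = 10;  b_43 = 7;  b_44 = 6;  b_45 = 8;  b_46 = 9
  b_47 = 2;  b_48 = 8;  b_49 = 3;  b_50 = 9;  b_51 = 6;  b_52 = 4
  b_53 = 7;  b_54 = 6;  b_55 = 3;  b_56 = 7;  b_57 = 0;  b_58 = 12
  b_59 = 3;  b_60 = 3;  b_61 = 3;  b_62 = 11;  b_63 = 12;  b_64 = 10
  b_65 = 6;  b_66 = 0;  b_67 = 4;  b_68 = 8;  b_69 = 9;  b_70 = 0
  b_71 = 4;  b_72 = 12;  b_73 = 0;  b_74 = 6;  b_75 = 5;  b_76 = 3
  b_77 = 7;  b_78 = 0;  b_79 = 1;  b_80 = 6;  b_81 = 11;  b_82 = 5
  b_83 = 8;  b_84 = 2;  b_85 = 8;  b_86 = 1;  b_87 = 12;  b_88 = 0
  b_89 = 5;  b_90 = 2;  b_91 = 5;  b_92 = 2;  b_93 = 10;  b_94 = 12
  b_95 = 11;  b_96 = 1;  b_97 = 6;  b_98 = 8;  b_99 = 8;  b_100 = 6
  b_101 = 9;  b_102 = 11;  b_103 = 3;  b_104 = 6;  b_105 = 10;  b_106 = 4
  b_107 = 9;  b_108 = 12;  b_109 = 4;  b_110 = 5;  b_111 = 0;  b_112 = 8
  b_113 = 5;  b_114 = 11;  b_115 = 9;  b_116 = 5;  b_117 = 4;  b_118 = 4
  b_119 = 2;  b_120 = 4;  b_121 = 4;  b_122 = 1;  b_123 = 1;  b_124 = 6
  b_125 = 9;  b_126 = 11;  b_127 = 4;  b_128 = 1;  b_129 = 1;  b_130 = 5
  b_131 = 1;  b_132 = 7;  b_133 = 3;  b_134 = 9;  b_135 = 6;  b_136 = 6
  b_137 = 10;  b_138 = 1;  b_139 = 5;  b_140 = 4;  b_141 = 3;  b_142 = 10
  b_143 = 11;  b_144 = 2;  b_145 = 12;  b_146 = 8;  b_147 = 5;  b_148 = 2
  b_149 = 4;  b_150 = 11;  b_151 = 3;  b_152 = 0;  b_153 = 5;  b_154 = 3
  b_155 = 5;  b_156 = 7;  b_157 = 5;  b_158 = 9;  b_159 = 5;  b_160 = 1
  b_161 = 5;  b_162 = 8;  b_163 = 10;  b_164 = 1;  b_165 = 11;  b_166 = 9
  b_167 = 8;  b_168 = 0;  b_169 = 11;  b_170 = 4;  b_171 = 0;  b_172 = 10
  b_173 = 12;  b_174 = 5;  b_175 = 3;  b_176 = 9;  b_177 = 6;  b_178 = 10
  b_179 = 3;  b_180 = 4;  b_181 = 9;  b_182 = 11;  b_183 = 9;  b_184 = 6
  b_185 = 1;  b_186 = 0;  b_187 = 4;  b_188 = 2;  b_189 = 4;  b_190 = 12
  b_191 = 0;  b_192 = 7;  b_193 = 1;  b_194 = 10;  b_195 = 10;  b_196 = 9
  b_197 = 7;  b_198 = 10;  b_199 = 2;  b_200 = 2;  b_201 = 5;  b_202 = 10
  b_203 = 1;  b_204 = 11;  b_205 = 2;  b_206 = 4;  b_207 = 11;  b_208 = 4
  b_209 = 8;  b_210 = 9;  b_211 = 4;  b_212 = 10;  b_213 = 2;  b_214 = 4
  b_215 = 0;  b_216 = 11;  b_217 = 12;  b_218 = 10;  b_219 = 11;  b_220 = 6
  b_221 = 0;  b_222 = 10;  b_223 = 2;  b_224 = 4
b_225 = 3·4 + 6·2 + 6·10 + 8·0 + 3·6 = 11
b_226 = 3·11 + 6·4 + 6·2 + 8·10 + 3·0 = 6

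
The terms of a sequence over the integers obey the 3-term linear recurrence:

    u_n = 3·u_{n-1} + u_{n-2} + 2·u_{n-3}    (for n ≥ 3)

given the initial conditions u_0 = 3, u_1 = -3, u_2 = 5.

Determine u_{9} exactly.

26802

u_3 = 3·5 + 1·-3 + 2·3 = 18
u_4 = 3·18 + 1·5 + 2·-3 = 53
u_5 = 3·53 + 1·18 + 2·5 = 187
u_6 = 3·187 + 1·53 + 2·18 = 650
u_7 = 3·650 + 1·187 + 2·53 = 2243
u_8 = 3·2243 + 1·650 + 2·187 = 7753
u_9 = 3·7753 + 1·2243 + 2·650 = 26802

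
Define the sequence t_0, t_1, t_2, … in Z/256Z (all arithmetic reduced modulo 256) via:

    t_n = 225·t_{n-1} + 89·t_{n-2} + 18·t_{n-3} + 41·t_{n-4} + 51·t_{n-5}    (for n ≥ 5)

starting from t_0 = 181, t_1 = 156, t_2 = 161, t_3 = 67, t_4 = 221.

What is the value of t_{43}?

t_5 = 225·221 + 89·67 + 18·161 + 41·156 + 51·181 = 229
t_6 = 225·229 + 89·221 + 18·67 + 41·161 + 51·156 = 173
t_7 = 225·173 + 89·229 + 18·221 + 41·67 + 51·161 = 2
t_8 = 225·2 + 89·173 + 18·229 + 41·221 + 51·67 = 191
t_9 = 225·191 + 89·2 + 18·173 + 41·229 + 51·221 = 111
t_10 = 225·111 + 89·191 + 18·2 + 41·173 + 51·229 = 110
t_11 = 225·110 + 89·111 + 18·191 + 41·2 + 51·173 = 124
t_12 = 225·124 + 89·110 + 18·111 + 41·191 + 51·2 = 5
t_13 = 225·5 + 89·124 + 18·110 + 41·111 + 51·191 = 17
t_14 = 225·17 + 89·5 + 18·124 + 41·110 + 51·111 = 33
t_15 = 225·33 + 89·17 + 18·5 + 41·124 + 51·110 = 10
t_16 = 225·10 + 89·33 + 18·17 + 41·5 + 51·124 = 246
t_17 = 225·246 + 89·10 + 18·33 + 41·17 + 51·5 = 186
t_18 = 225·186 + 89·246 + 18·10 + 41·33 + 51·17 = 96
t_19 = 225·96 + 89·186 + 18·246 + 41·10 + 51·33 = 131
t_20 = 225·131 + 89·96 + 18·186 + 41·246 + 51·10 = 251
t_21 = 225·251 + 89·131 + 18·96 + 41·186 + 51·246 = 178
t_22 = 225·178 + 89·251 + 18·131 + 41·96 + 51·186 = 89
t_23 = 225·89 + 89·178 + 18·251 + 41·131 + 51·96 = 220
t_24 = 225·220 + 89·89 + 18·178 + 41·251 + 51·131 = 29
t_25 = 225·29 + 89·220 + 18·89 + 41·178 + 51·251 = 190
t_26 = 225·190 + 89·29 + 18·220 + 41·89 + 51·178 = 66
t_27 = 225·66 + 89·190 + 18·29 + 41·220 + 51·89 = 17
t_28 = 225·17 + 89·66 + 18·190 + 41·29 + 51·220 = 184
t_29 = 225·184 + 89·17 + 18·66 + 41·190 + 51·29 = 122
t_30 = 225·122 + 89·184 + 18·17 + 41·66 + 51·190 = 208
t_31 = 225·208 + 89·122 + 18·184 + 41·17 + 51·66 = 9
t_32 = 225·9 + 89·208 + 18·122 + 41·184 + 51·17 = 168
t_33 = 225·168 + 89·9 + 18·208 + 41·122 + 51·184 = 155
t_34 = 225·155 + 89·168 + 18·9 + 41·208 + 51·122 = 227
t_35 = 225·227 + 89·155 + 18·168 + 41·9 + 51·208 = 23
t_36 = 225·23 + 89·227 + 18·155 + 41·168 + 51·9 = 187
t_37 = 225·187 + 89·23 + 18·227 + 41·155 + 51·168 = 155
t_38 = 225·155 + 89·187 + 18·23 + 41·227 + 51·155 = 24
t_39 = 225·24 + 89·155 + 18·187 + 41·23 + 51·227 = 9
t_40 = 225·9 + 89·24 + 18·155 + 41·187 + 51·23 = 175
t_41 = 225·175 + 89·9 + 18·24 + 41·155 + 51·187 = 180
t_42 = 225·180 + 89·175 + 18·9 + 41·24 + 51·155 = 102
t_43 = 225·102 + 89·180 + 18·175 + 41·9 + 51·24 = 193

193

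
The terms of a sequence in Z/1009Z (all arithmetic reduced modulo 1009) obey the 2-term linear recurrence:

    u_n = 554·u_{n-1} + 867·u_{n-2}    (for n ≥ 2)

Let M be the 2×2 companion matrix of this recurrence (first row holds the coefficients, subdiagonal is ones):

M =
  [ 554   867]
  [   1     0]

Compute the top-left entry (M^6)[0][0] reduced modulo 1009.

298

(M^6)[0][0] is the top entry after applying M 6 times to the unit state (1, 0). Equivalently it is h_{7} for the auxiliary sequence (h_n) obeying the same recurrence with h_1 = 1 and h_i = 0 for 0 ≤ i < 1:
h_2 = 554·1 + 867·0 = 554
h_3 = 554·554 + 867·1 = 38
h_4 = 554·38 + 867·554 = 906
h_5 = 554·906 + 867·38 = 100
h_6 = 554·100 + 867·906 = 405
h_7 = 554·405 + 867·100 = 298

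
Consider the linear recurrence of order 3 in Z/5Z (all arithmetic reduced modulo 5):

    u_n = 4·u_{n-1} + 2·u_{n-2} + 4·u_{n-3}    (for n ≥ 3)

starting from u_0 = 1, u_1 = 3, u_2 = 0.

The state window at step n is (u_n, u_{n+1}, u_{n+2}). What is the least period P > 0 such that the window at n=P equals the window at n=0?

n=0: window = (1, 3, 0)
n=1: window = (3, 0, 0)
n=2: window = (0, 0, 2)
n=3: window = (0, 2, 3)
n=4: window = (2, 3, 1)
n=5: window = (3, 1, 3)
n=6: window = (1, 3, 1)
n=7: window = (3, 1, 4)
n=8: window = (1, 4, 0)
n=9: window = (4, 0, 2)
n=10: window = (0, 2, 4)
n=11: window = (2, 4, 0)
n=12: window = (4, 0, 1)
n=13: window = (0, 1, 0)
n=14: window = (1, 0, 2)
n=15: window = (0, 2, 2)
n=16: window = (2, 2, 2)
n=17: window = (2, 2, 0)
n=18: window = (2, 0, 2)
n=19: window = (0, 2, 1)
n=20: window = (2, 1, 3)
n=21: window = (1, 3, 2)
n=22: window = (3, 2, 3)
n=23: window = (2, 3, 3)
n=24: window = (3, 3, 1)
n=25: window = (3, 1, 2)
n=26: window = (1, 2, 2)
n=27: window = (2, 2, 1)
n=28: window = (2, 1, 1)
n=29: window = (1, 1, 4)
n=30: window = (1, 4, 2)
n=31: window = (4, 2, 0)
n=32: window = (2, 0, 0)
n=33: window = (0, 0, 3)
n=34: window = (0, 3, 2)
n=35: window = (3, 2, 4)
n=36: window = (2, 4, 2)
n=37: window = (4, 2, 4)
n=38: window = (2, 4, 1)
n=39: window = (4, 1, 0)
n=40: window = (1, 0, 3)
…
n=60: window = (4, 4, 1)
n=61: window = (4, 1, 3)
n=62: window = (1, 3, 0)
window at n=62 equals window at n=0 → period = 62

62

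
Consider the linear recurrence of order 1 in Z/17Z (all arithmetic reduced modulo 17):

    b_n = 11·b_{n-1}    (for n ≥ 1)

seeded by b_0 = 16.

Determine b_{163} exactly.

b_1 = 11·16 = 6
b_2 = 11·6 = 15
b_3 = 11·15 = 12
b_4 = 11·12 = 13
b_5 = 11·13 = 7
b_6 = 11·7 = 9
b_7 = 11·9 = 14
b_8 = 11·14 = 1
b_9 = 11·1 = 11
b_10 = 11·11 = 2
b_11 = 11·2 = 5
b_12 = 11·5 = 4
b_13 = 11·4 = 10
b_14 = 11·10 = 8
b_15 = 11·8 = 3
b_16 = 11·3 = 16
(b_16) = (16) = (b_0), so the sequence has period 16.
163 ≡ 3 (mod 16), hence b_163 = b_3 = 12.

12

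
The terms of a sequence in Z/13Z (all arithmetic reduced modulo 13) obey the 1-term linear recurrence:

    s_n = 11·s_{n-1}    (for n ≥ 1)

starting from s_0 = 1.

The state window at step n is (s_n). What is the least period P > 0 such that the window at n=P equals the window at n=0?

n=0: window = (1)
n=1: window = (11)
n=2: window = (4)
n=3: window = (5)
n=4: window = (3)
n=5: window = (7)
n=6: window = (12)
n=7: window = (2)
n=8: window = (9)
n=9: window = (8)
n=10: window = (10)
n=11: window = (6)
n=12: window = (1)
window at n=12 equals window at n=0 → period = 12

12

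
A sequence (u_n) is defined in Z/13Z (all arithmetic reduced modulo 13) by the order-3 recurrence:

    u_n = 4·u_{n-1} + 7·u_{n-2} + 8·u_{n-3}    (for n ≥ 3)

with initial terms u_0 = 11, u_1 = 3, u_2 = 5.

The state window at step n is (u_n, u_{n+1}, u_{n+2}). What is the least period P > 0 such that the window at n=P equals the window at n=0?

732

n=0: window = (11, 3, 5)
n=1: window = (3, 5, 12)
n=2: window = (5, 12, 3)
n=3: window = (12, 3, 6)
n=4: window = (3, 6, 11)
n=5: window = (6, 11, 6)
n=6: window = (11, 6, 6)
n=7: window = (6, 6, 11)
n=8: window = (6, 11, 4)
n=9: window = (11, 4, 11)
n=10: window = (4, 11, 4)
n=11: window = (11, 4, 8)
n=12: window = (4, 8, 5)
n=13: window = (8, 5, 4)
n=14: window = (5, 4, 11)
n=15: window = (4, 11, 8)
n=16: window = (11, 8, 11)
n=17: window = (8, 11, 6)
n=18: window = (11, 6, 9)
n=19: window = (6, 9, 10)
n=20: window = (9, 10, 8)
n=21: window = (10, 8, 5)
n=22: window = (8, 5, 0)
n=23: window = (5, 0, 8)
n=24: window = (0, 8, 7)
n=25: window = (8, 7, 6)
n=26: window = (7, 6, 7)
n=27: window = (6, 7, 9)
n=28: window = (7, 9, 3)
n=29: window = (9, 3, 1)
n=30: window = (3, 1, 6)
n=31: window = (1, 6, 3)
n=32: window = (6, 3, 10)
n=33: window = (3, 10, 5)
n=34: window = (10, 5, 10)
n=35: window = (5, 10, 12)
n=36: window = (10, 12, 2)
n=37: window = (12, 2, 3)
n=38: window = (2, 3, 5)
n=39: window = (3, 5, 5)
n=40: window = (5, 5, 1)
…
n=730: window = (0, 9, 11)
n=731: window = (9, 11, 3)
n=732: window = (11, 3, 5)
window at n=732 equals window at n=0 → period = 732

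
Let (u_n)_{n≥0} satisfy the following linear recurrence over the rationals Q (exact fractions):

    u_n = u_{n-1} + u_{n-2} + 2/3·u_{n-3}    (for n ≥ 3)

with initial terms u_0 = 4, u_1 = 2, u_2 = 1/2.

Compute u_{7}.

u_3 = 1·1/2 + 1·2 + 2/3·4 = 31/6
u_4 = 1·31/6 + 1·1/2 + 2/3·2 = 7
u_5 = 1·7 + 1·31/6 + 2/3·1/2 = 25/2
u_6 = 1·25/2 + 1·7 + 2/3·31/6 = 413/18
u_7 = 1·413/18 + 1·25/2 + 2/3·7 = 361/9

361/9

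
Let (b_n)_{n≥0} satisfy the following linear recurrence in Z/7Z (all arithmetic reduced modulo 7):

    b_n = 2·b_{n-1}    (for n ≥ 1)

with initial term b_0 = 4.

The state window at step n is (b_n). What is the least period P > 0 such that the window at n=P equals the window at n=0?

n=0: window = (4)
n=1: window = (1)
n=2: window = (2)
n=3: window = (4)
window at n=3 equals window at n=0 → period = 3

3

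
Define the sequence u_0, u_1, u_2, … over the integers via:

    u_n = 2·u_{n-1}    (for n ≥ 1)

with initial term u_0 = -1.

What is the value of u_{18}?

u_1 = 2·-1 = -2
u_2 = 2·-2 = -4
u_3 = 2·-4 = -8
u_4 = 2·-8 = -16
u_5 = 2·-16 = -32
u_6 = 2·-32 = -64
u_7 = 2·-64 = -128
u_8 = 2·-128 = -256
u_9 = 2·-256 = -512
u_10 = 2·-512 = -1024
u_11 = 2·-1024 = -2048
u_12 = 2·-2048 = -4096
u_13 = 2·-4096 = -8192
u_14 = 2·-8192 = -16384
u_15 = 2·-16384 = -32768
u_16 = 2·-32768 = -65536
u_17 = 2·-65536 = -131072
u_18 = 2·-131072 = -262144

-262144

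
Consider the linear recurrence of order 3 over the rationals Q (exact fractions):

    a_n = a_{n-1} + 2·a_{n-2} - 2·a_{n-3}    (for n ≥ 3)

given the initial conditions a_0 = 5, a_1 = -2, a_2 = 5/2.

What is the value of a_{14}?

a_3 = 1·5/2 + 2·-2 + -2·5 = -23/2
a_4 = 1·-23/2 + 2·5/2 + -2·-2 = -5/2
a_5 = 1·-5/2 + 2·-23/2 + -2·5/2 = -61/2
a_6 = 1·-61/2 + 2·-5/2 + -2·-23/2 = -25/2
a_7 = 1·-25/2 + 2·-61/2 + -2·-5/2 = -137/2
a_8 = 1·-137/2 + 2·-25/2 + -2·-61/2 = -65/2
a_9 = 1·-65/2 + 2·-137/2 + -2·-25/2 = -289/2
a_10 = 1·-289/2 + 2·-65/2 + -2·-137/2 = -145/2
a_11 = 1·-145/2 + 2·-289/2 + -2·-65/2 = -593/2
a_12 = 1·-593/2 + 2·-145/2 + -2·-289/2 = -305/2
a_13 = 1·-305/2 + 2·-593/2 + -2·-145/2 = -1201/2
a_14 = 1·-1201/2 + 2·-305/2 + -2·-593/2 = -625/2

-625/2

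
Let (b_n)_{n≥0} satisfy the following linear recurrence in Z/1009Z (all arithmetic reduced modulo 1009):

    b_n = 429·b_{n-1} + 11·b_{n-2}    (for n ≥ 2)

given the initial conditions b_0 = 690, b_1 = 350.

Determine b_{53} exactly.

b_2 = 429·350 + 11·690 = 336
b_3 = 429·336 + 11·350 = 680
b_4 = 429·680 + 11·336 = 788
b_5 = 429·788 + 11·680 = 454
b_6 = 429·454 + 11·788 = 625
b_7 = 429·625 + 11·454 = 689
b_8 = 429·689 + 11·625 = 765
b_9 = 429·765 + 11·689 = 776
b_10 = 429·776 + 11·765 = 277
b_11 = 429·277 + 11·776 = 235
b_12 = 429·235 + 11·277 = 944
b_13 = 429·944 + 11·235 = 934
b_14 = 429·934 + 11·944 = 407
b_15 = 429·407 + 11·934 = 230
b_16 = 429·230 + 11·407 = 229
b_17 = 429·229 + 11·230 = 880
b_18 = 429·880 + 11·229 = 655
b_19 = 429·655 + 11·880 = 83
b_20 = 429·83 + 11·655 = 434
b_21 = 429·434 + 11·83 = 434
b_22 = 429·434 + 11·434 = 259
b_23 = 429·259 + 11·434 = 859
b_24 = 429·859 + 11·259 = 48
b_25 = 429·48 + 11·859 = 780
b_26 = 429·780 + 11·48 = 160
b_27 = 429·160 + 11·780 = 536
b_28 = 429·536 + 11·160 = 643
b_29 = 429·643 + 11·536 = 232
b_30 = 429·232 + 11·643 = 656
b_31 = 429·656 + 11·232 = 447
b_32 = 429·447 + 11·656 = 206
b_33 = 429·206 + 11·447 = 463
b_34 = 429·463 + 11·206 = 102
b_35 = 429·102 + 11·463 = 419
b_36 = 429·419 + 11·102 = 262
b_37 = 429·262 + 11·419 = 972
b_38 = 429·972 + 11·262 = 126
b_39 = 429·126 + 11·972 = 170
b_40 = 429·170 + 11·126 = 659
b_41 = 429·659 + 11·170 = 43
b_42 = 429·43 + 11·659 = 471
b_43 = 429·471 + 11·43 = 732
b_44 = 429·732 + 11·471 = 365
b_45 = 429·365 + 11·732 = 170
b_46 = 429·170 + 11·365 = 261
b_47 = 429·261 + 11·170 = 831
b_48 = 429·831 + 11·261 = 166
b_49 = 429·166 + 11·831 = 644
b_50 = 429·644 + 11·166 = 627
b_51 = 429·627 + 11·644 = 610
b_52 = 429·610 + 11·627 = 193
b_53 = 429·193 + 11·610 = 715

715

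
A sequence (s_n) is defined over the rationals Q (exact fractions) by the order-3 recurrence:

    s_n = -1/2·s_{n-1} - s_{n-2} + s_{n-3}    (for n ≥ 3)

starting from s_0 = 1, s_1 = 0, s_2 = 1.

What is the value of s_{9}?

441/128

s_3 = -1/2·1 + -1·0 + 1·1 = 1/2
s_4 = -1/2·1/2 + -1·1 + 1·0 = -5/4
s_5 = -1/2·-5/4 + -1·1/2 + 1·1 = 9/8
s_6 = -1/2·9/8 + -1·-5/4 + 1·1/2 = 19/16
s_7 = -1/2·19/16 + -1·9/8 + 1·-5/4 = -95/32
s_8 = -1/2·-95/32 + -1·19/16 + 1·9/8 = 91/64
s_9 = -1/2·91/64 + -1·-95/32 + 1·19/16 = 441/128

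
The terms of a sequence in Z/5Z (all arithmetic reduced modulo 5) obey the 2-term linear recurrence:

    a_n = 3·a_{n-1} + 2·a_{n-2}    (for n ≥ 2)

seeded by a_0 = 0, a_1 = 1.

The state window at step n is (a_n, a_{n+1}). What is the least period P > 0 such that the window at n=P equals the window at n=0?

24

n=0: window = (0, 1)
n=1: window = (1, 3)
n=2: window = (3, 1)
n=3: window = (1, 4)
n=4: window = (4, 4)
n=5: window = (4, 0)
n=6: window = (0, 3)
n=7: window = (3, 4)
n=8: window = (4, 3)
n=9: window = (3, 2)
n=10: window = (2, 2)
n=11: window = (2, 0)
n=12: window = (0, 4)
n=13: window = (4, 2)
n=14: window = (2, 4)
n=15: window = (4, 1)
n=16: window = (1, 1)
n=17: window = (1, 0)
n=18: window = (0, 2)
n=19: window = (2, 1)
n=20: window = (1, 2)
n=21: window = (2, 3)
n=22: window = (3, 3)
n=23: window = (3, 0)
n=24: window = (0, 1)
window at n=24 equals window at n=0 → period = 24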